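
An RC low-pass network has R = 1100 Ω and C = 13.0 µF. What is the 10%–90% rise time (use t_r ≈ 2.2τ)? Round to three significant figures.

τ = RC = 1100 × 13.0 µF = 0.0143 s.
t_r ≈ 2.2τ = 0.0315 s.

t_r ≈ 0.0315 s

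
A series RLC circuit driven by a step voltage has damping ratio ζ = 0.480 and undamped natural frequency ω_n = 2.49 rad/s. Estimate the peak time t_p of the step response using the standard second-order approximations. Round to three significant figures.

t_p ≈ 1.44 s

The damped frequency is ω_d = ω_n√(1−ζ²) = 2.49·√(1−0.230) = 2.18 rad/s.
Peak time t_p = π/ω_d = π/2.18 = 1.44 s.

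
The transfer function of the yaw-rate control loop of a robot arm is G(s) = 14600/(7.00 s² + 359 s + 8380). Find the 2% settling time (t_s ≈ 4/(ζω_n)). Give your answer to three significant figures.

Dividing through by 7.00: denominator becomes s² + 51.29 s + 1197.
So ω_n = √1197 = 34.6 rad/s and ζ = 51.29/(2·34.6) = 0.741.
t_s ≈ 4/(ζω_n) = 0.156 s.

t_s ≈ 0.156 s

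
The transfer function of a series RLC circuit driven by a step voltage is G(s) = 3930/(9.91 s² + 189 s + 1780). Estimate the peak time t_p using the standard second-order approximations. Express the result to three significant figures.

t_p ≈ 0.334 s

Dividing through by 9.91: denominator becomes s² + 19.07 s + 179.6.
So ω_n = √179.6 = 13.4 rad/s and ζ = 19.07/(2·13.4) = 0.712.
ω_d = 13.4·√(1 − 0.712²) = 9.42 rad/s. t_p = π/ω_d = 0.334 s.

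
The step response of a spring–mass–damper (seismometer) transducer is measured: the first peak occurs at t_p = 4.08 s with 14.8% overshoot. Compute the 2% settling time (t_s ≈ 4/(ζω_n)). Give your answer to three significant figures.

ζ from %OS: ζ = |ln 0.148|/√(π²+ln²0.148) = 0.520.
From t_p = π/ω_d, ω_d = π/4.08 = 0.770 rad/s, so ω_n = ω_d/√(1−ζ²) = 0.901 rad/s.
t_s ≈ 4/(ζω_n) = 4/(0.520·0.901) = 8.54 s.

t_s ≈ 8.54 s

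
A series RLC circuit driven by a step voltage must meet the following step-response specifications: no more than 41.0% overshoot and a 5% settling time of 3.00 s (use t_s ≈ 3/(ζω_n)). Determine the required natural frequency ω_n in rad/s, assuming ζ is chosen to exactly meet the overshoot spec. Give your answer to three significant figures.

ω_n ≈ 3.66 rad/s

From %OS = 100·exp(−πζ/√(1−ζ²)), invert to get ζ = −ln(OS)/√(π² + ln²(OS)) with OS = 0.410.
−ln 0.410 = 0.8916, so ζ = 0.8916/√(π² + 0.7949) = 0.273.
From t_s ≈ 3/(ζω_n): ω_n = 3/(ζ·t_s) = 3/(0.273·3.00) = 3.66 rad/s.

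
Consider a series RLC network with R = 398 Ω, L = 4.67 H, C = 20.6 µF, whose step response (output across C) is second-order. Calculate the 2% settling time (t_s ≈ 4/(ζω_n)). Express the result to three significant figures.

t_s ≈ 0.0939 s

For a series RLC circuit (capacitor voltage as output), ω_n = 1/√(LC) = 1/√(4.67 H · 20.6 µF) = 102 rad/s.
ζ = (R/2)·√(C/L) = (398/2)·√(20.6 µF/4.67 H) = 0.418.
t_s ≈ 4/(ζω_n) = 0.0939 s.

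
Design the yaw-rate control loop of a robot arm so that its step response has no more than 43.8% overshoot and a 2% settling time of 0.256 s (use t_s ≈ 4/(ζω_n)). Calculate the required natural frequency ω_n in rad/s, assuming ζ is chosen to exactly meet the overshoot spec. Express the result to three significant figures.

ω_n ≈ 61.5 rad/s

Inverting the overshoot relation: ζ = |ln 0.438|/√(π² + ln²0.438) = 0.254.
From t_s ≈ 4/(ζω_n): ω_n = 4/(ζ·t_s) = 4/(0.254·0.256) = 61.5 rad/s.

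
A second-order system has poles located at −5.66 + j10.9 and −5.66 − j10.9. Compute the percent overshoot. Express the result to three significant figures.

%OS ≈ 19.6%

|pole| = ω_n = √(5.66² + 10.9²) = 12.3 rad/s; ζ = cos θ = σ/ω_n = 0.461.
Overshoot: exp(−π·0.461/√(1−0.461²)) = 0.196, i.e. 19.6%.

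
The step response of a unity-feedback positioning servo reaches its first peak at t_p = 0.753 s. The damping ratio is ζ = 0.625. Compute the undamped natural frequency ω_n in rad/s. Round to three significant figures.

ω_n ≈ 5.34 rad/s

Peak time t_p = π/ω_d, so ω_d = π/t_p = π/0.753 = 4.17 rad/s.
ω_n = ω_d/√(1−ζ²) = 4.17/√0.609 = 5.34 rad/s.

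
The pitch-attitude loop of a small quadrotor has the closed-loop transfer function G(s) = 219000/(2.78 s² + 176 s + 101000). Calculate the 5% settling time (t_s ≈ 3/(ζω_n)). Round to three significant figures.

Dividing through by 2.78: denominator becomes s² + 63.31 s + 36330.
So ω_n = √36330 = 191 rad/s and ζ = 63.31/(2·191) = 0.166.
t_s ≈ 3/(ζω_n) = 0.0948 s.

t_s ≈ 0.0948 s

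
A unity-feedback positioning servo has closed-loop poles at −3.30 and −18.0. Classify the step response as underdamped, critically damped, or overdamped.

Since the poles are distinct, negative and real, the response is overdamped.

overdamped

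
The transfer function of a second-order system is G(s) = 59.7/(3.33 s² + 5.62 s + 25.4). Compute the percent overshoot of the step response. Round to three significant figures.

%OS ≈ 36.5%

Dividing through by 3.33: denominator becomes s² + 1.688 s + 7.628.
So ω_n = √7.628 = 2.76 rad/s and ζ = 1.688/(2·2.76) = 0.306.
%OS = 100·exp(−πζ/√(1−ζ²)) = 36.5%.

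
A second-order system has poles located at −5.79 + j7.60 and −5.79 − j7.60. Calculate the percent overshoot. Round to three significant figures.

The poles are at −σ ± jω_d with σ = 5.79 and ω_d = 7.60, so ω_n = √(σ²+ω_d²) = 9.55 rad/s and ζ = σ/ω_n = 0.606.
%OS = 100 e^{−πζ/√(1−ζ²)} with ζ = 0.606 gives 9.13%.

%OS ≈ 9.13%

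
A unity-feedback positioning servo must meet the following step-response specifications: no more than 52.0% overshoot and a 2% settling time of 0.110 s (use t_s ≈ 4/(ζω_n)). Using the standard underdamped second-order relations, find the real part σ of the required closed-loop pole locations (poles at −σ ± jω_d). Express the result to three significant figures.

The settling-time spec alone fixes σ = ζω_n = 4/t_s = 4/0.110 = 36.4.
(Overshoot then fixes ζ = 0.204 and hence ω_d = σ·√(1−ζ²)/ζ = 175 rad/s.)

σ ≈ 36.4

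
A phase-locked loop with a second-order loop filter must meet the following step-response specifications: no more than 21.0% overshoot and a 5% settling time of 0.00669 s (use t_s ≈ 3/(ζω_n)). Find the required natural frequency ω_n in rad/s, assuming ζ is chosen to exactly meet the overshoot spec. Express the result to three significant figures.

ω_n ≈ 1010 rad/s

ζ = −ln(OS)/√(π² + (ln OS)²). With OS = 0.210, ln OS = −1.561 and ζ = 1.561/3.508 = 0.445.
Then ω_n = 3/(ζ t_s) = 3/(0.445 × 0.00669) = 1010 rad/s.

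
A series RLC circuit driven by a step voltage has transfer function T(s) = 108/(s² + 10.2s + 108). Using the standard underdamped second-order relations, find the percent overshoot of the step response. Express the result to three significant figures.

%OS ≈ 17.0%

ω_n = √108 = 10.4 rad/s; ζ = 10.2/(2·10.4) = 0.491.
%OS = 100 e^{−πζ/√(1−ζ²)} with ζ = 0.491 gives 17.0%.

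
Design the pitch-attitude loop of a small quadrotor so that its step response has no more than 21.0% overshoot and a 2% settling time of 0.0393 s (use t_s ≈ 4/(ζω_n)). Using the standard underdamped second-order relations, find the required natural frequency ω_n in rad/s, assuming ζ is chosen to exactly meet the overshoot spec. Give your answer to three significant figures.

ω_n ≈ 229 rad/s

ζ = −ln(OS)/√(π² + (ln OS)²). With OS = 0.210, ln OS = −1.561 and ζ = 1.561/3.508 = 0.445.
Then ω_n = 4/(ζ t_s) = 4/(0.445 × 0.0393) = 229 rad/s.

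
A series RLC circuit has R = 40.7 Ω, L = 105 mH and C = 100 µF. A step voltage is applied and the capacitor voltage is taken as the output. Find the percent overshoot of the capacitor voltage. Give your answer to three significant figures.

For a series RLC circuit (capacitor voltage as output), ω_n = 1/√(LC) = 1/√(105 mH · 100 µF) = 309 rad/s.
ζ = (R/2)·√(C/L) = (40.7/2)·√(100 µF/105 mH) = 0.628.
Overshoot: exp(−π·0.628/√(1−0.628²)) = 0.0792, i.e. 7.92%.

%OS ≈ 7.92%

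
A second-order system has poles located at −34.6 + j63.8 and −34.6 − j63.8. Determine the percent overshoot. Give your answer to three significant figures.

%OS ≈ 18.2%

The poles are at −σ ± jω_d with σ = 34.6 and ω_d = 63.8, so ω_n = √(σ²+ω_d²) = 72.6 rad/s and ζ = σ/ω_n = 0.477.
%OS = 100·exp(−πζ/√(1−ζ²)) = 18.2%.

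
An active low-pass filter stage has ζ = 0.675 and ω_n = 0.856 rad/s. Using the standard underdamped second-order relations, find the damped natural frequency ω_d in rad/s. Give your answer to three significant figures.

ω_d = ω_n√(1−ζ²) = 0.856·√0.544 = 0.632 rad/s.

ω_d ≈ 0.632 rad/s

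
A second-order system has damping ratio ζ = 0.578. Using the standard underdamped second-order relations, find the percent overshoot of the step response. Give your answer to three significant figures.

%OS ≈ 10.8%

For an underdamped second-order system, %OS = 100·exp(−πζ/√(1−ζ²)).
πζ/√(1−ζ²) = π·0.578/√(1−0.334) = 2.225, so %OS = 100·e^(−2.225) = 10.8%.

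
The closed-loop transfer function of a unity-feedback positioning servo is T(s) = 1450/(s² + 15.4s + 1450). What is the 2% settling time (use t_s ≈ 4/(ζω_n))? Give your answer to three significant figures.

t_s ≈ 0.519 s

ω_n = √1450 = 38.1 rad/s; ζ = 15.4/(2·38.1) = 0.202.
t_s ≈ 4/(ζω_n) = 4/(0.202·38.1) = 0.519 s.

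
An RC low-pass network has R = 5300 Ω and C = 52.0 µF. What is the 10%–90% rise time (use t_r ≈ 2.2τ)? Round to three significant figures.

t_r ≈ 0.606 s

τ = RC = 5300 × 52.0 µF = 0.276 s.
t_r ≈ 2.2τ = 0.606 s.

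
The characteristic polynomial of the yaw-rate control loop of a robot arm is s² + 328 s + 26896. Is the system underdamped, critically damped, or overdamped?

critically damped

a² − 4b = 328² − 4·26896 = 0 (repeated real root); the system is critically damped.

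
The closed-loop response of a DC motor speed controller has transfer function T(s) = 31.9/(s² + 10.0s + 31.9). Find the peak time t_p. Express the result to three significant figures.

ω_n = √31.9 = 5.65 rad/s; ζ = 10.0/(2·5.65) = 0.885.
ω_d = ω_n√(1−ζ²) = 2.63 rad/s. Then t_p = π/ω_d = 1.20 s.

t_p ≈ 1.20 s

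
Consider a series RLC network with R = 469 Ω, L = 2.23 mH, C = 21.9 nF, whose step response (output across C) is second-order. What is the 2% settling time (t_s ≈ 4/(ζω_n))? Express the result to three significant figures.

For a series RLC circuit (capacitor voltage as output), ω_n = 1/√(LC) = 1/√(2.23 mH · 21.9 nF) = 143000 rad/s.
ζ = (R/2)·√(C/L) = (469/2)·√(21.9 nF/2.23 mH) = 0.735.
t_s ≈ 4/(ζω_n) = 0.0000380 s.

t_s ≈ 0.0000380 s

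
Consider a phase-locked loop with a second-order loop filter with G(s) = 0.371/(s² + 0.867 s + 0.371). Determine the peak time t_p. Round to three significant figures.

t_p ≈ 7.34 s

Matching coefficients with s² + 2ζω_n s + ω_n² gives ω_n² = 0.371 ⇒ ω_n = 0.609 rad/s, and ζ = 0.867/(2ω_n) = 0.712.
ω_d = ω_n√(1−ζ²) = 0.428 rad/s. Then t_p = π/ω_d = 7.34 s.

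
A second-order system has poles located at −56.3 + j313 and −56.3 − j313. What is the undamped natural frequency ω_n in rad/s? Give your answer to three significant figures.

With σ = 56.3, ω_d = 313: ω_n = √(σ²+ω_d²) = 318 rad/s, ζ = σ/ω_n = 0.177.

ω_n ≈ 318 rad/s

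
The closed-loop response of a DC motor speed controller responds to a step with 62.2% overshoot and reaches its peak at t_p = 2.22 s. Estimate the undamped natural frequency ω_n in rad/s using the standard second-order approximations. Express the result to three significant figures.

ζ from %OS: ζ = |ln 0.622|/√(π²+ln²0.622) = 0.149.
t_p = π/ω_d ⇒ ω_d = 1.42 rad/s; then ω_n = ω_d/√(1−ζ²) = 1.43 rad/s.

ω_n ≈ 1.43 rad/s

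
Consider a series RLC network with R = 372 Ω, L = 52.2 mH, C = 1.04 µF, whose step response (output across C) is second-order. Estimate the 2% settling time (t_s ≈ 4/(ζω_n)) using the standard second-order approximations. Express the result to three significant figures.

For a series RLC circuit (capacitor voltage as output), ω_n = 1/√(LC) = 1/√(52.2 mH · 1.04 µF) = 4290 rad/s.
ζ = (R/2)·√(C/L) = (372/2)·√(1.04 µF/52.2 mH) = 0.830.
t_s ≈ 4/(ζω_n) = 0.00112 s.

t_s ≈ 0.00112 s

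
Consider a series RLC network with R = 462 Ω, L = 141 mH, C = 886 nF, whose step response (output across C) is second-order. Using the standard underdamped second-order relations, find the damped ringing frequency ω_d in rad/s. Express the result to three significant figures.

ω_d ≈ 2310 rad/s

For a series RLC circuit (capacitor voltage as output), ω_n = 1/√(LC) = 1/√(141 mH · 886 nF) = 2830 rad/s.
ζ = (R/2)·√(C/L) = (462/2)·√(886 nF/141 mH) = 0.579.
ω_d = 2830·√(1 − 0.579²) = 2310 rad/s.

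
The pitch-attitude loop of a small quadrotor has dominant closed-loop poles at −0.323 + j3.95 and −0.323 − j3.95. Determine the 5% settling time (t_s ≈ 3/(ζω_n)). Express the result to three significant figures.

t_s ≈ 9.29 s

For poles at −σ ± jω_d, ζω_n = σ = 0.323, so t_s ≈ 3/σ = 9.29 s.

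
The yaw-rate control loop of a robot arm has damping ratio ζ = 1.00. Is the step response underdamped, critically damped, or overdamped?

critically damped

Since ζ = 1, the system is critically damped.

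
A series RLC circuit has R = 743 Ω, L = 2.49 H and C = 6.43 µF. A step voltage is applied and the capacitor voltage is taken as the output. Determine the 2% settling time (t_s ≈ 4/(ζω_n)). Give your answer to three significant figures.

For a series RLC circuit (capacitor voltage as output), ω_n = 1/√(LC) = 1/√(2.49 H · 6.43 µF) = 250 rad/s.
ζ = (R/2)·√(C/L) = (743/2)·√(6.43 µF/2.49 H) = 0.597.
t_s ≈ 4/(ζω_n) = 0.0268 s.

t_s ≈ 0.0268 s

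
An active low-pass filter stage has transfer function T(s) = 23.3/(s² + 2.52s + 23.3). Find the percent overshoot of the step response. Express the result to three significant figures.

%OS ≈ 42.8%

Comparing the denominator to s² + 2ζω_n s + ω_n²: ω_n = √23.3 = 4.83 rad/s, and 2ζω_n = 2.52 so ζ = 2.52/(2·4.83) = 0.261.
%OS = 100·exp(−πζ/√(1−ζ²)) = 42.8%.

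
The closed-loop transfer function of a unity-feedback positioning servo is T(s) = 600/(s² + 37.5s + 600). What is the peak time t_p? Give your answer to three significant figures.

ω_n = √600 = 24.5 rad/s; ζ = 37.5/(2·24.5) = 0.765.
ω_d = 24.5·√(1 − 0.765²) = 15.8 rad/s. Then t_p = π/ω_d = 0.199 s.

t_p ≈ 0.199 s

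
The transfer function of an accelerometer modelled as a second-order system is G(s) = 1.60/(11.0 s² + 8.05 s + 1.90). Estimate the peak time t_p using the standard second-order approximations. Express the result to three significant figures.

t_p ≈ 15.9 s

Dividing through by 11.0: denominator becomes s² + 0.7318 s + 0.1727.
So ω_n = √0.1727 = 0.416 rad/s and ζ = 0.7318/(2·0.416) = 0.880.
ω_d = 0.416·√(1 − 0.880²) = 0.197 rad/s. t_p = π/ω_d = 15.9 s.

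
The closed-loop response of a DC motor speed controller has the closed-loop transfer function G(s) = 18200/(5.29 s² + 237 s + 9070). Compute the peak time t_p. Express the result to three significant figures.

Dividing through by 5.29: denominator becomes s² + 44.80 s + 1715.
So ω_n = √1715 = 41.4 rad/s and ζ = 44.80/(2·41.4) = 0.541.
ω_d = 41.4·√(1 − 0.541²) = 34.8 rad/s. t_p = π/ω_d = 0.0902 s.

t_p ≈ 0.0902 s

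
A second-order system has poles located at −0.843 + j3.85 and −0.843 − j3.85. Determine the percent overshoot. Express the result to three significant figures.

%OS ≈ 50.3%

With σ = 0.843, ω_d = 3.85: ω_n = √(σ²+ω_d²) = 3.94 rad/s, ζ = σ/ω_n = 0.214.
%OS = 100·exp(−πζ/√(1−ζ²)) = 50.3%.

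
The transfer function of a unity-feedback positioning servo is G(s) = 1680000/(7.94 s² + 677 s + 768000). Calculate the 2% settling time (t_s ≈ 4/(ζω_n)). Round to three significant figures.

t_s ≈ 0.0938 s

Dividing through by 7.94: denominator becomes s² + 85.26 s + 96730.
So ω_n = √96730 = 311 rad/s and ζ = 85.26/(2·311) = 0.137.
t_s ≈ 4/(ζω_n) = 0.0938 s.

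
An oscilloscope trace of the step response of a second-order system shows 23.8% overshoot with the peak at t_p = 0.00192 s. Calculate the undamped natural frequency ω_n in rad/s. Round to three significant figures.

ω_n ≈ 1800 rad/s

The overshoot fixes ζ = −ln(OS)/√(π²+ln²(OS)) = 0.416.
t_p = π/ω_d ⇒ ω_d = 1640 rad/s; then ω_n = ω_d/√(1−ζ²) = 1800 rad/s.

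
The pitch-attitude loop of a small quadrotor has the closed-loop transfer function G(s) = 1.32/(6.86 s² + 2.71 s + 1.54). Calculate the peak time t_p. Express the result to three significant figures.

t_p ≈ 7.29 s

Dividing through by 6.86: denominator becomes s² + 0.3950 s + 0.2245.
So ω_n = √0.2245 = 0.474 rad/s and ζ = 0.3950/(2·0.474) = 0.417.
ω_d = 0.474·√(1 − 0.417²) = 0.431 rad/s. t_p = π/ω_d = 7.29 s.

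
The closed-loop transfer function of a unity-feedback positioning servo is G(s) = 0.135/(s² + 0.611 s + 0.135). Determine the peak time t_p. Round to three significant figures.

Matching coefficients with s² + 2ζω_n s + ω_n² gives ω_n² = 0.135 ⇒ ω_n = 0.367 rad/s, and ζ = 0.611/(2ω_n) = 0.831.
ω_d = ω_n√(1−ζ²) = 0.204 rad/s. Then t_p = π/ω_d = 15.4 s.

t_p ≈ 15.4 s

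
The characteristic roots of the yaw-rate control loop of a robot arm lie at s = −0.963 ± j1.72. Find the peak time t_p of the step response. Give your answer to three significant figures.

t_p ≈ 1.83 s

t_p = π/ω_d with ω_d = 1.72 (the imaginary part), so t_p = 1.83 s.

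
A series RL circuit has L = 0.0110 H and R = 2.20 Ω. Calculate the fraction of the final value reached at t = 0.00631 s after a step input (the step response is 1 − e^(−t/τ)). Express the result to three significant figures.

y/y_∞ ≈ 0.717

τ = L/R = 0.0110/2.20 = 0.00500 s.
y(t)/y_∞ = 1 − e^(−t/τ) = 1 − e^(−0.00631/0.00500) = 1 − e^(−1.26) = 0.717.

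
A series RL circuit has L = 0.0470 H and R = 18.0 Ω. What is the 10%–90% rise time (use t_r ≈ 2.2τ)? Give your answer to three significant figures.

t_r ≈ 0.00574 s

τ = L/R = 0.0470/18.0 = 0.00261 s.
t_r ≈ 2.2τ = 0.00574 s.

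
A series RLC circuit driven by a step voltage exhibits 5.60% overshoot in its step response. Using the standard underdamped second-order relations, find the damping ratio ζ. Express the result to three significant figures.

ζ ≈ 0.676

ζ = −ln(OS)/√(π² + (ln OS)²). With OS = 0.0560, ln OS = −2.882 and ζ = 2.882/4.264 = 0.676.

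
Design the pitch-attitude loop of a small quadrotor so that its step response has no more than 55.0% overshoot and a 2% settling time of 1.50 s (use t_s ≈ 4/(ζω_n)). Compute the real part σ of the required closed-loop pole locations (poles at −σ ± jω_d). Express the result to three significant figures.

The settling-time spec alone fixes σ = ζω_n = 4/t_s = 4/1.50 = 2.67.
(Overshoot then fixes ζ = 0.187 and hence ω_d = σ·√(1−ζ²)/ζ = 14.0 rad/s.)

σ ≈ 2.67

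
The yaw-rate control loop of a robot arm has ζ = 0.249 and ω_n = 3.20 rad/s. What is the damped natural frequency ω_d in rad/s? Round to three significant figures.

ω_d = ω_n√(1−ζ²) = 3.20·√0.938 = 3.10 rad/s.

ω_d ≈ 3.10 rad/s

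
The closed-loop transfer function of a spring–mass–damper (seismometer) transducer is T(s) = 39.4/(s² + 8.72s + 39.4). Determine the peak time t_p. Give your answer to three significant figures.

Matching coefficients with s² + 2ζω_n s + ω_n² gives ω_n² = 39.4 ⇒ ω_n = 6.28 rad/s, and ζ = 8.72/(2ω_n) = 0.695.
ω_d = 6.28·√(1 − 0.695²) = 4.52 rad/s. Then t_p = π/ω_d = 0.696 s.

t_p ≈ 0.696 s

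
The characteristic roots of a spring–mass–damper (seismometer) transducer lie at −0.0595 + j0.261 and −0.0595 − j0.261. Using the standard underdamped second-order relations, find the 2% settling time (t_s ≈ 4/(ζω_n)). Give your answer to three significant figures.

For poles at −σ ± jω_d, ζω_n = σ = 0.0595, so t_s ≈ 4/σ = 67.2 s.

t_s ≈ 67.2 s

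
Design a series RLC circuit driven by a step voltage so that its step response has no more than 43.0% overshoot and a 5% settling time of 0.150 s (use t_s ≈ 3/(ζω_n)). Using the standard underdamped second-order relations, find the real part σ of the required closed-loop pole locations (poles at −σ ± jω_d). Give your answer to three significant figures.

σ ≈ 20.0

The settling-time spec alone fixes σ = ζω_n = 3/t_s = 3/0.150 = 20.0.
(Overshoot then fixes ζ = 0.259 and hence ω_d = σ·√(1−ζ²)/ζ = 74.4 rad/s.)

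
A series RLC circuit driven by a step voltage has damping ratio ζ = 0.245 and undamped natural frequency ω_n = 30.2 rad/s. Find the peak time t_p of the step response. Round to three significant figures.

The damped frequency is ω_d = ω_n√(1−ζ²) = 30.2·√(1−0.0600) = 29.3 rad/s.
Peak time t_p = π/ω_d = π/29.3 = 0.107 s.

t_p ≈ 0.107 s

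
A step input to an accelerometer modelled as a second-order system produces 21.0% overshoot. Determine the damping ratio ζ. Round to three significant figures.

ζ ≈ 0.445

From %OS = 100·exp(−πζ/√(1−ζ²)), invert to get ζ = −ln(OS)/√(π² + ln²(OS)) with OS = 0.210.
−ln 0.210 = 1.561, so ζ = 1.561/√(π² + 2.436) = 0.445.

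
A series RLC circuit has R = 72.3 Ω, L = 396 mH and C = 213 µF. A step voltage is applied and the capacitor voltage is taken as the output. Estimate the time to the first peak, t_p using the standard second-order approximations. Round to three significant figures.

For a series RLC circuit (capacitor voltage as output), ω_n = 1/√(LC) = 1/√(396 mH · 213 µF) = 109 rad/s.
ζ = (R/2)·√(C/L) = (72.3/2)·√(213 µF/396 mH) = 0.838.
ω_d = 109·√(1 − 0.838²) = 59.3 rad/s. t_p = π/ω_d = 0.0529 s.

t_p ≈ 0.0529 s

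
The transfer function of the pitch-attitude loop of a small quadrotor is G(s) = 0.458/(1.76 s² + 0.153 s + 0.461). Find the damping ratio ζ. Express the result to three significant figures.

Dividing through by 1.76: denominator becomes s² + 0.08693 s + 0.2619.
So ω_n = √0.2619 = 0.512 rad/s and ζ = 0.08693/(2·0.512) = 0.0849.

ζ ≈ 0.0849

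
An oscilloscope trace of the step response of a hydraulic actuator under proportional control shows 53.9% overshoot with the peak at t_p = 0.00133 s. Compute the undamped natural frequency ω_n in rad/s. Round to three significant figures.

ω_n ≈ 2410 rad/s

The overshoot fixes ζ = −ln(OS)/√(π²+ln²(OS)) = 0.193.
From t_p = π/ω_d, ω_d = π/0.00133 = 2360 rad/s, so ω_n = ω_d/√(1−ζ²) = 2410 rad/s.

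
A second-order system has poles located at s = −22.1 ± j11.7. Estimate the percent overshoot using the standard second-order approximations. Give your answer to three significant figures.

%OS ≈ 0.265%

|pole| = ω_n = √(22.1² + 11.7²) = 25.0 rad/s; ζ = cos θ = σ/ω_n = 0.884.
Overshoot: exp(−π·0.884/√(1−0.884²)) = 0.00265, i.e. 0.265%.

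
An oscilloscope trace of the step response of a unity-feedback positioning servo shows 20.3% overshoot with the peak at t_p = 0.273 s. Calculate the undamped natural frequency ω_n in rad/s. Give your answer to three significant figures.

ω_n ≈ 12.9 rad/s

ζ from %OS: ζ = |ln 0.203|/√(π²+ln²0.203) = 0.453.
From t_p = π/ω_d, ω_d = π/0.273 = 11.5 rad/s, so ω_n = ω_d/√(1−ζ²) = 12.9 rad/s.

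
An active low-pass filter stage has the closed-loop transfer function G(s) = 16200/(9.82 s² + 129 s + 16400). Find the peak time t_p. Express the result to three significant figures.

t_p ≈ 0.0779 s

Dividing through by 9.82: denominator becomes s² + 13.14 s + 1670.
So ω_n = √1670 = 40.9 rad/s and ζ = 13.14/(2·40.9) = 0.161.
ω_d = ω_n√(1−ζ²) = 40.3 rad/s. t_p = π/ω_d = 0.0779 s.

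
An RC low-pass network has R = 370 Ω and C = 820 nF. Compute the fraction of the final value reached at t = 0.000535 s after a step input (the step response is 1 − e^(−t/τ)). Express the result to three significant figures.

y/y_∞ ≈ 0.829

τ = RC = 370 × 820 nF = 0.000303 s.
y(t)/y_∞ = 1 − e^(−t/τ) = 1 − e^(−0.000535/0.000303) = 1 − e^(−1.76) = 0.829.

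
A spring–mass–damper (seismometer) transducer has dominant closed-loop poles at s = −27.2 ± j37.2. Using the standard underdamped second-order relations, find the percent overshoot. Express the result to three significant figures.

%OS ≈ 10.1%

|pole| = ω_n = √(27.2² + 37.2²) = 46.1 rad/s; ζ = cos θ = σ/ω_n = 0.590.
Overshoot: exp(−π·0.590/√(1−0.590²)) = 0.101, i.e. 10.1%.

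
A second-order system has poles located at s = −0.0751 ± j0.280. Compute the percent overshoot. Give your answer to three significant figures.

The poles are at −σ ± jω_d with σ = 0.0751 and ω_d = 0.280, so ω_n = √(σ²+ω_d²) = 0.290 rad/s and ζ = σ/ω_n = 0.259.
%OS = 100 e^{−πζ/√(1−ζ²)} with ζ = 0.259 gives 43.1%.

%OS ≈ 43.1%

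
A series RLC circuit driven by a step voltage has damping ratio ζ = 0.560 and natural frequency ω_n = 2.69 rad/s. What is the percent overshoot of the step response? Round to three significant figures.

%OS ≈ 12.0%

For an underdamped second-order system, %OS = 100·exp(−πζ/√(1−ζ²)).
πζ/√(1−ζ²) = π·0.560/√(1−0.314) = 2.123, so %OS = 100·e^(−2.123) = 12.0%.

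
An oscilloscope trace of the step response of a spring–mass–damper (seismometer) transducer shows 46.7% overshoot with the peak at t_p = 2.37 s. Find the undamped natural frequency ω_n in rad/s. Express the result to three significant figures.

ζ from %OS: ζ = |ln 0.467|/√(π²+ln²0.467) = 0.236.
From t_p = π/ω_d, ω_d = π/2.37 = 1.33 rad/s, so ω_n = ω_d/√(1−ζ²) = 1.36 rad/s.

ω_n ≈ 1.36 rad/s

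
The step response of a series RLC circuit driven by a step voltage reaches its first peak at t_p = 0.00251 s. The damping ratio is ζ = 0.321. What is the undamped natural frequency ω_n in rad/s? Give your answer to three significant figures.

ω_n ≈ 1320 rad/s

Peak time t_p = π/ω_d, so ω_d = π/t_p = π/0.00251 = 1250 rad/s.
ω_n = ω_d/√(1−ζ²) = 1250/√0.897 = 1320 rad/s.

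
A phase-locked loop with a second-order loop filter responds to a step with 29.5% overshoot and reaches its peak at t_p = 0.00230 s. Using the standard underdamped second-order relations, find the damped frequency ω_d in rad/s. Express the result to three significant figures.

t_p = π/ω_d, so ω_d = π/0.00230 = 1370 rad/s.

ω_d ≈ 1370 rad/s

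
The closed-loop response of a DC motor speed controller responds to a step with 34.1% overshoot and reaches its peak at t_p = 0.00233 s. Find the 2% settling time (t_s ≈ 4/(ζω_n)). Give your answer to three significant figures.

t_s ≈ 0.00866 s

From the overshoot, ζ = −ln(OS)/√(π²+ln²(OS)) = 0.324.
t_p = π/ω_d ⇒ ω_d = 1350 rad/s; then ω_n = ω_d/√(1−ζ²) = 1430 rad/s.
t_s ≈ 4/(ζω_n) = 4/(0.324·1430) = 0.00866 s.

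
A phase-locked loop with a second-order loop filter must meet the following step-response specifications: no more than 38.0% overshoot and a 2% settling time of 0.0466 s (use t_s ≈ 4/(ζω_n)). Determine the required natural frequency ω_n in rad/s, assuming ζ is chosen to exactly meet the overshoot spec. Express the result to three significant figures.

ζ = −ln(OS)/√(π² + (ln OS)²). With OS = 0.380, ln OS = −0.9676 and ζ = 0.9676/3.287 = 0.294.
From t_s ≈ 4/(ζω_n): ω_n = 4/(ζ·t_s) = 4/(0.294·0.0466) = 292 rad/s.

ω_n ≈ 292 rad/s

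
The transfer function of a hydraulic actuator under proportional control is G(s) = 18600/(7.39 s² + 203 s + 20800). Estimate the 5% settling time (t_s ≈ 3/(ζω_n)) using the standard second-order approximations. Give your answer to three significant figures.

t_s ≈ 0.218 s

Dividing through by 7.39: denominator becomes s² + 27.47 s + 2815.
So ω_n = √2815 = 53.1 rad/s and ζ = 27.47/(2·53.1) = 0.259.
t_s ≈ 3/(ζω_n) = 0.218 s.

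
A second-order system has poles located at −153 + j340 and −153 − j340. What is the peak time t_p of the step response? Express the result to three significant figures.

t_p = π/ω_d with ω_d = 340 (the imaginary part), so t_p = 0.00924 s.

t_p ≈ 0.00924 s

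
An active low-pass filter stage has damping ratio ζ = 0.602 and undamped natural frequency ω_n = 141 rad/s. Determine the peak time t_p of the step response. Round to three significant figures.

The damped frequency is ω_d = ω_n√(1−ζ²) = 141·√(1−0.362) = 113 rad/s.
Peak time t_p = π/ω_d = π/113 = 0.0279 s.

t_p ≈ 0.0279 s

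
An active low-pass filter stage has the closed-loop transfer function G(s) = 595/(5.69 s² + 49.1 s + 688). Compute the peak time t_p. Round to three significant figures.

t_p ≈ 0.311 s

Dividing through by 5.69: denominator becomes s² + 8.629 s + 120.9.
So ω_n = √120.9 = 11.0 rad/s and ζ = 8.629/(2·11.0) = 0.392.
ω_d = ω_n√(1−ζ²) = 10.1 rad/s. t_p = π/ω_d = 0.311 s.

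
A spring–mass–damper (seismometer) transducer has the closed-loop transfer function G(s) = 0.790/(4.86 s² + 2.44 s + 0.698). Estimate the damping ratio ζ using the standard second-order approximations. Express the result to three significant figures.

ζ ≈ 0.662

Dividing through by 4.86: denominator becomes s² + 0.5021 s + 0.1436.
So ω_n = √0.1436 = 0.379 rad/s and ζ = 0.5021/(2·0.379) = 0.662.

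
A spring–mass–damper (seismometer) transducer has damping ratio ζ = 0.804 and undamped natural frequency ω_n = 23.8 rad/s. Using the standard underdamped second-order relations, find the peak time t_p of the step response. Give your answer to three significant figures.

The damped frequency is ω_d = ω_n√(1−ζ²) = 23.8·√(1−0.646) = 14.2 rad/s.
Peak time t_p = π/ω_d = π/14.2 = 0.222 s.

t_p ≈ 0.222 s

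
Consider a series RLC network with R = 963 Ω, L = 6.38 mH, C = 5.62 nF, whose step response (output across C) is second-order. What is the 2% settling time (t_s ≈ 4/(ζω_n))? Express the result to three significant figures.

For a series RLC circuit (capacitor voltage as output), ω_n = 1/√(LC) = 1/√(6.38 mH · 5.62 nF) = 167000 rad/s.
ζ = (R/2)·√(C/L) = (963/2)·√(5.62 nF/6.38 mH) = 0.452.
t_s ≈ 4/(ζω_n) = 0.0000530 s.

t_s ≈ 0.0000530 s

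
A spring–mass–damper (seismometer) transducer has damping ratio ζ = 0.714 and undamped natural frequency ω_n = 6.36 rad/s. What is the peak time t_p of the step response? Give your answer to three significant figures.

t_p ≈ 0.706 s

The damped frequency is ω_d = ω_n√(1−ζ²) = 6.36·√(1−0.510) = 4.45 rad/s.
Peak time t_p = π/ω_d = π/4.45 = 0.706 s.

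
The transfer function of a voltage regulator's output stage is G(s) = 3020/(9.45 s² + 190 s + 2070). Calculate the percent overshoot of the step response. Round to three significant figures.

Dividing through by 9.45: denominator becomes s² + 20.11 s + 219.0.
So ω_n = √219.0 = 14.8 rad/s and ζ = 20.11/(2·14.8) = 0.679.
%OS = 100·exp(−πζ/√(1−ζ²)) = 5.46%.

%OS ≈ 5.46%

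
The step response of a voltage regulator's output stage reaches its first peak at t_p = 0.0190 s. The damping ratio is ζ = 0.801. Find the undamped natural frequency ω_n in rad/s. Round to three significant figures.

Peak time t_p = π/ω_d, so ω_d = π/t_p = π/0.0190 = 165 rad/s.
ω_n = ω_d/√(1−ζ²) = 165/√0.358 = 276 rad/s.

ω_n ≈ 276 rad/s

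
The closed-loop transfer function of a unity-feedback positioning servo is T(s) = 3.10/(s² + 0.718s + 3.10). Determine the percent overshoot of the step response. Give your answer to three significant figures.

%OS ≈ 52.0%

Matching coefficients with s² + 2ζω_n s + ω_n² gives ω_n² = 3.10 ⇒ ω_n = 1.76 rad/s, and ζ = 0.718/(2ω_n) = 0.204.
%OS = 100·exp(−πζ/√(1−ζ²)) = 52.0%.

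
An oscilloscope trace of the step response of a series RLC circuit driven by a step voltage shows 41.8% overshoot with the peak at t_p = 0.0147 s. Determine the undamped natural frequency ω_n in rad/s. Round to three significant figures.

From the overshoot, ζ = −ln(OS)/√(π²+ln²(OS)) = 0.268.
From t_p = π/ω_d, ω_d = π/0.0147 = 214 rad/s, so ω_n = ω_d/√(1−ζ²) = 222 rad/s.

ω_n ≈ 222 rad/s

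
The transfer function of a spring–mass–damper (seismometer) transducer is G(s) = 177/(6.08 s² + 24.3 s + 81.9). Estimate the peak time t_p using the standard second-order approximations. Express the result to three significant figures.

t_p ≈ 1.02 s

Dividing through by 6.08: denominator becomes s² + 3.997 s + 13.47.
So ω_n = √13.47 = 3.67 rad/s and ζ = 3.997/(2·3.67) = 0.544.
ω_d = ω_n√(1−ζ²) = 3.08 rad/s. t_p = π/ω_d = 1.02 s.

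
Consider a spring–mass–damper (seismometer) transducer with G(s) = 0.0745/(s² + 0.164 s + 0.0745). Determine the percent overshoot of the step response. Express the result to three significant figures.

Matching coefficients with s² + 2ζω_n s + ω_n² gives ω_n² = 0.0745 ⇒ ω_n = 0.273 rad/s, and ζ = 0.164/(2ω_n) = 0.300.
Overshoot: exp(−π·0.300/√(1−0.300²)) = 0.372, i.e. 37.2%.

%OS ≈ 37.2%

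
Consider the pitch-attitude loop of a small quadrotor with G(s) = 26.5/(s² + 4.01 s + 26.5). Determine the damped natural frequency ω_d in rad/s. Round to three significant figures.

Matching coefficients with s² + 2ζω_n s + ω_n² gives ω_n² = 26.5 ⇒ ω_n = 5.15 rad/s, and ζ = 4.01/(2ω_n) = 0.389.
ω_d = 5.15·√(1 − 0.389²) = 4.74 rad/s.

ω_d ≈ 4.74 rad/s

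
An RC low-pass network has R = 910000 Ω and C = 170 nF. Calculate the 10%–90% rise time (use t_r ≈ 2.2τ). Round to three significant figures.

τ = RC = 910000 × 170 nF = 0.155 s.
t_r ≈ 2.2τ = 0.340 s.

t_r ≈ 0.340 s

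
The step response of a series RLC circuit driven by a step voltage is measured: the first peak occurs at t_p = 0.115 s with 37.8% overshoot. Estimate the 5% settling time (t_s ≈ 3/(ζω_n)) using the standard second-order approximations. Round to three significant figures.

From the overshoot, ζ = −ln(OS)/√(π²+ln²(OS)) = 0.296.
t_p = π/ω_d ⇒ ω_d = 27.3 rad/s; then ω_n = ω_d/√(1−ζ²) = 28.6 rad/s.
t_s ≈ 3/(ζω_n) = 3/(0.296·28.6) = 0.355 s.

t_s ≈ 0.355 s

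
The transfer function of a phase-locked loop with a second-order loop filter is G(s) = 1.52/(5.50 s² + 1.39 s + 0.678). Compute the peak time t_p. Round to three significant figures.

Dividing through by 5.50: denominator becomes s² + 0.2527 s + 0.1233.
So ω_n = √0.1233 = 0.351 rad/s and ζ = 0.2527/(2·0.351) = 0.360.
ω_d = 0.351·√(1 − 0.360²) = 0.328 rad/s. t_p = π/ω_d = 9.59 s.

t_p ≈ 9.59 s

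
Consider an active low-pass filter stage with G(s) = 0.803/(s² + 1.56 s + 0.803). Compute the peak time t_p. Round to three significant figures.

Matching coefficients with s² + 2ζω_n s + ω_n² gives ω_n² = 0.803 ⇒ ω_n = 0.896 rad/s, and ζ = 1.56/(2ω_n) = 0.870.
The damped frequency ω_d = ω_n√(1−ζ²) = 0.441 rad/s. Then t_p = π/ω_d = 7.12 s.

t_p ≈ 7.12 s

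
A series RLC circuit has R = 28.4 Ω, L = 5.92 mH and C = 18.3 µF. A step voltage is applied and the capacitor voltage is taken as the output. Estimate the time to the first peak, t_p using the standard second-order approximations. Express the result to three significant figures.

For a series RLC circuit (capacitor voltage as output), ω_n = 1/√(LC) = 1/√(5.92 mH · 18.3 µF) = 3040 rad/s.
ζ = (R/2)·√(C/L) = (28.4/2)·√(18.3 µF/5.92 mH) = 0.790.
The damped frequency ω_d = ω_n√(1−ζ²) = 1860 rad/s. t_p = π/ω_d = 0.00168 s.

t_p ≈ 0.00168 s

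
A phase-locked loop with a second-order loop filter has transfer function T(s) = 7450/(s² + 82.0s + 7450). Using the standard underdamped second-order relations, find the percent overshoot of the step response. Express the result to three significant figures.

Matching coefficients with s² + 2ζω_n s + ω_n² gives ω_n² = 7450 ⇒ ω_n = 86.3 rad/s, and ζ = 82.0/(2ω_n) = 0.475.
Overshoot: exp(−π·0.475/√(1−0.475²)) = 0.183, i.e. 18.3%.

%OS ≈ 18.3%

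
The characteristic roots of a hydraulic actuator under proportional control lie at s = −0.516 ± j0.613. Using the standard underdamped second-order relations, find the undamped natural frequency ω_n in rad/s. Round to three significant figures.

ω_n ≈ 0.801 rad/s

With σ = 0.516, ω_d = 0.613: ω_n = √(σ²+ω_d²) = 0.801 rad/s, ζ = σ/ω_n = 0.644.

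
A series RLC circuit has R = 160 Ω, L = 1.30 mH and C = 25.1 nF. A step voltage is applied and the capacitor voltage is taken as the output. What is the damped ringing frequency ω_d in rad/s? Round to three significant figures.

For a series RLC circuit (capacitor voltage as output), ω_n = 1/√(LC) = 1/√(1.30 mH · 25.1 nF) = 175000 rad/s.
ζ = (R/2)·√(C/L) = (160/2)·√(25.1 nF/1.30 mH) = 0.352.
ω_d = 175000·√(1 − 0.352²) = 164000 rad/s.

ω_d ≈ 164000 rad/s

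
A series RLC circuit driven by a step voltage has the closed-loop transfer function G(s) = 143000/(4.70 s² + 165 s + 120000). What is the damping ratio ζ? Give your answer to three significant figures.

Dividing through by 4.70: denominator becomes s² + 35.11 s + 25530.
So ω_n = √25530 = 160 rad/s and ζ = 35.11/(2·160) = 0.110.

ζ ≈ 0.110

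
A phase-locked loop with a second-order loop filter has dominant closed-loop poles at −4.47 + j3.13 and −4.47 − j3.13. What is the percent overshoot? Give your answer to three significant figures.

%OS ≈ 1.13%

The poles are at −σ ± jω_d with σ = 4.47 and ω_d = 3.13, so ω_n = √(σ²+ω_d²) = 5.46 rad/s and ζ = σ/ω_n = 0.819.
%OS = 100 e^{−πζ/√(1−ζ²)} with ζ = 0.819 gives 1.13%.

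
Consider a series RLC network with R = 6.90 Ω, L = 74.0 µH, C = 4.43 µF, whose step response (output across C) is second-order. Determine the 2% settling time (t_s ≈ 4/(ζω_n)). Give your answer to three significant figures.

For a series RLC circuit (capacitor voltage as output), ω_n = 1/√(LC) = 1/√(74.0 µH · 4.43 µF) = 55200 rad/s.
ζ = (R/2)·√(C/L) = (6.90/2)·√(4.43 µF/74.0 µH) = 0.844.
t_s ≈ 4/(ζω_n) = 0.0000858 s.

t_s ≈ 0.0000858 s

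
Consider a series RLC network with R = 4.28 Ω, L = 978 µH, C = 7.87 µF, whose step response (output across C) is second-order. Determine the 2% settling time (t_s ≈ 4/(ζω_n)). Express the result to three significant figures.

For a series RLC circuit (capacitor voltage as output), ω_n = 1/√(LC) = 1/√(978 µH · 7.87 µF) = 11400 rad/s.
ζ = (R/2)·√(C/L) = (4.28/2)·√(7.87 µF/978 µH) = 0.192.
t_s ≈ 4/(ζω_n) = 0.00183 s.

t_s ≈ 0.00183 s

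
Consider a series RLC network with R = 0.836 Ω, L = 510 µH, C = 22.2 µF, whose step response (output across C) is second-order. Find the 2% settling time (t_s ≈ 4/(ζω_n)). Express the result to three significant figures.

t_s ≈ 0.00488 s

For a series RLC circuit (capacitor voltage as output), ω_n = 1/√(LC) = 1/√(510 µH · 22.2 µF) = 9400 rad/s.
ζ = (R/2)·√(C/L) = (0.836/2)·√(22.2 µF/510 µH) = 0.0872.
t_s ≈ 4/(ζω_n) = 0.00488 s.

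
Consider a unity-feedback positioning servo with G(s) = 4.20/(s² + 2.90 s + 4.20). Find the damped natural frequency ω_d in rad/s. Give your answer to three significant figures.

ω_d ≈ 1.45 rad/s

Matching coefficients with s² + 2ζω_n s + ω_n² gives ω_n² = 4.20 ⇒ ω_n = 2.05 rad/s, and ζ = 2.90/(2ω_n) = 0.708.
ω_d = 2.05·√(1 − 0.708²) = 1.45 rad/s.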